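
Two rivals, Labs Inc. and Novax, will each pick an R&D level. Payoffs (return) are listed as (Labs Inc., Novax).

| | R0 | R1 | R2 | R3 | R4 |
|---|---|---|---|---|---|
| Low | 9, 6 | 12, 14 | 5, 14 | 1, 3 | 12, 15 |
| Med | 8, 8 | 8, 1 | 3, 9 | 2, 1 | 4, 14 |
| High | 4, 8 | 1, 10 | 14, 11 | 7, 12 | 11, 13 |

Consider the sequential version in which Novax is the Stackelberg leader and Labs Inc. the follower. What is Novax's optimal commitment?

R4

Backward induction with Novax moving first.
- R0 → Labs Inc. plays Low (best of 9, 8, 4); Novax gets 6.
- R1 → Labs Inc. plays Low (best of 12, 8, 1); Novax gets 14.
- R2 → Labs Inc. plays High (best of 5, 3, 14); Novax gets 11.
- R3 → Labs Inc. plays High (best of 1, 2, 7); Novax gets 12.
- R4 → Labs Inc. plays Low (best of 12, 4, 11); Novax gets 15.
Novax's induced payoffs are 6, 14, 11, 12, 15, so Novax commits to R4. Subgame-perfect outcome: (Low, R4) with payoffs (12, 15).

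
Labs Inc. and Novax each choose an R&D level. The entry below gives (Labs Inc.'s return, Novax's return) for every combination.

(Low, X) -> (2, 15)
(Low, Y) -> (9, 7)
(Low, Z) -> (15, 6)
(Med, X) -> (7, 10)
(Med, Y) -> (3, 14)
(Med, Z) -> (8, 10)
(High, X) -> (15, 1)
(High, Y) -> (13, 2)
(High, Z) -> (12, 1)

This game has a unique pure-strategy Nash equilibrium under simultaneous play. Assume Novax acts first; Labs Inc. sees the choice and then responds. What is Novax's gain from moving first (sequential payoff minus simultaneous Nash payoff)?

Backward induction with Novax moving first.
- X: BR = High, leader payoff 1.
- Y: BR = High, leader payoff 2.
- Z: BR = Low, leader payoff 6.
Novax's induced payoffs are 1, 2, 6, so Novax commits to Z. Subgame-perfect outcome: (Low, Z) with payoffs (15, 6).
For the simultaneous game, intersect best replies.
Labs Inc.'s best replies: X→High; Y→High; Z→Low.
Novax's best replies: Low→X; Med→Y; High→Y.
Only (High, Y) has each player best-responding; Nash payoffs (13, 2).
Novax's commitment gain: 6 − 2 = 4.

4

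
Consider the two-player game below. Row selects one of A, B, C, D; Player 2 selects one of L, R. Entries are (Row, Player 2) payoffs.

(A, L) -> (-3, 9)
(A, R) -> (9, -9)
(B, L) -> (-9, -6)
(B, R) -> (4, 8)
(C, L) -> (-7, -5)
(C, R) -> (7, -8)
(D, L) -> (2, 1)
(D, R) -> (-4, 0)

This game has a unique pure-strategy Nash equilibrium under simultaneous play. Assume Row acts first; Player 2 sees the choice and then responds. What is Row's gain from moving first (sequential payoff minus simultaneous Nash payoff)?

Player 2 best-responds to each possible Row move:
- A: Player 2 compares 9, -9 and picks L; Row would get -3.
- B: Player 2 compares -6, 8 and picks R; Row would get 4.
- C: Player 2 compares -5, -8 and picks L; Row would get -7.
- D: Player 2 compares 1, 0 and picks L; Row would get 2.
Among -3, 4, -7, 2, the best is 4 at B. Subgame-perfect outcome: (B, R) with payoffs (4, 8).
Under simultaneous play:
Row's best replies: L→D; R→A.
Player 2's best replies: A→L; B→R; C→L; D→L.
Only (D, L) has each player best-responding; Nash payoffs (2, 1).
Row's commitment gain: 4 − 2 = 2.

2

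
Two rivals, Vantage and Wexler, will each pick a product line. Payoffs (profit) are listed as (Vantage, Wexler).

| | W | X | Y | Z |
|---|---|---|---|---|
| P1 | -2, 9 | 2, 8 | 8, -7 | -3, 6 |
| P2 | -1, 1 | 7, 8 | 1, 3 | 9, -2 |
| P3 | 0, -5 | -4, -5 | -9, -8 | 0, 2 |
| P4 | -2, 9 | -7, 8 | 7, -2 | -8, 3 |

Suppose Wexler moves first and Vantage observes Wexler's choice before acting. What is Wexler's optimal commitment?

X

Backward induction with Wexler moving first.
- W: BR = P3, leader payoff -5.
- X: BR = P2, leader payoff 8.
- Y: BR = P1, leader payoff -7.
- Z: BR = P2, leader payoff -2.
Wexler's induced payoffs are -5, 8, -7, -2, so Wexler commits to X. Subgame-perfect outcome: (P2, X) with payoffs (7, 8).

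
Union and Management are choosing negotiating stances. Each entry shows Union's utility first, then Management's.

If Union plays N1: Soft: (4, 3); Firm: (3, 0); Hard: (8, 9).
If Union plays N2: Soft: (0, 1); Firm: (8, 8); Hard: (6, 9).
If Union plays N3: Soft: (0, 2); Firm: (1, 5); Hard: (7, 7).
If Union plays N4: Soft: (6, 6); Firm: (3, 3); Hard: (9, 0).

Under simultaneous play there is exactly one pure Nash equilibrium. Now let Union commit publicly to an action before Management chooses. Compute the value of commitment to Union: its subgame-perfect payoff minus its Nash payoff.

Management best-responds to each possible Union move:
- N1 → Management plays Hard (best of 3, 0, 9); Union gets 8.
- N2 → Management plays Hard (best of 1, 8, 9); Union gets 6.
- N3 → Management plays Hard (best of 2, 5, 7); Union gets 7.
- N4 → Management plays Soft (best of 6, 3, 0); Union gets 6.
Maximizing over 8, 6, 7, 6, Union chooses N1. Subgame-perfect outcome: (N1, Hard) with payoffs (8, 9).
Now find the simultaneous Nash equilibrium.
Union's best replies: Soft→N4; Firm→N2; Hard→N4.
Management's best replies: N1→Hard; N2→Hard; N3→Hard; N4→Soft.
The unique mutual best reply is (N4, Soft), giving (6, 6).
Union's commitment gain: 8 − 6 = 2.

2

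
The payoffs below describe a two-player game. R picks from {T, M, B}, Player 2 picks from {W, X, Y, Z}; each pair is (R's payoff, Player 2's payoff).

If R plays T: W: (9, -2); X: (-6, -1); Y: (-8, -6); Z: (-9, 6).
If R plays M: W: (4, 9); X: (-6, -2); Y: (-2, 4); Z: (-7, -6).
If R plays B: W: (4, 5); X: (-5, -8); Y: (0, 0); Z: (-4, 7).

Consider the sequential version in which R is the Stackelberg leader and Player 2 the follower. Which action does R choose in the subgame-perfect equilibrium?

M

Solve by backward induction (R leads).
- T: BR = Z, leader payoff -9.
- M: BR = W, leader payoff 4.
- B: BR = Z, leader payoff -4.
Maximizing over -9, 4, -4, R chooses M. Subgame-perfect outcome: (M, W) with payoffs (4, 9).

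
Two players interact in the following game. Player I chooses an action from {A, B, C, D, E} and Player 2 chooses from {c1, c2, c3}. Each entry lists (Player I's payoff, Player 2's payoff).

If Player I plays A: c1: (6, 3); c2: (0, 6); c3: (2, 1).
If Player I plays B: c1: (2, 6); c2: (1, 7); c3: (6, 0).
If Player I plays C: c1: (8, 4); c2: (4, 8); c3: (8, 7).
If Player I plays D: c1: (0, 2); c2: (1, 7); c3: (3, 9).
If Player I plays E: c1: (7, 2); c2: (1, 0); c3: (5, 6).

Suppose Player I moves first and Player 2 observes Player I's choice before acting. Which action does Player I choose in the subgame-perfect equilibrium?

E

Solve by backward induction (Player I leads).
- A: BR = c2, leader payoff 0.
- B: BR = c2, leader payoff 1.
- C: BR = c2, leader payoff 4.
- D: BR = c3, leader payoff 3.
- E: BR = c3, leader payoff 5.
Maximizing over 0, 1, 4, 3, 5, Player I chooses E. Subgame-perfect outcome: (E, c3) with payoffs (5, 6).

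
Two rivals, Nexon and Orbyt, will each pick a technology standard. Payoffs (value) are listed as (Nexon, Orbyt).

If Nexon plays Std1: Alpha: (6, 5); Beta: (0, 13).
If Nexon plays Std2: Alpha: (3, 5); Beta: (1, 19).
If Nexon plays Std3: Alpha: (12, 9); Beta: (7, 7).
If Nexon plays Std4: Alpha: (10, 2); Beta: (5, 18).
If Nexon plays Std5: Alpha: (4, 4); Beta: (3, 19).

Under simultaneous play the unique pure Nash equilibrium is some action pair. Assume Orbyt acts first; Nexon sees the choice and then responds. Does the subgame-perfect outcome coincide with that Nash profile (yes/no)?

Solve by backward induction (Orbyt leads).
- Alpha: Nexon compares 6, 3, 12, 10, 4 and picks Std3; Orbyt would get 9.
- Beta: Nexon compares 0, 1, 7, 5, 3 and picks Std3; Orbyt would get 7.
Among 9, 7, the best is 9 at Alpha. Subgame-perfect outcome: (Std3, Alpha) with payoffs (12, 9).
Now find the simultaneous Nash equilibrium.
Nexon's best replies: Alpha→Std3; Beta→Std3.
Orbyt's best replies: Std1→Beta; Std2→Beta; Std3→Alpha; Std4→Beta; Std5→Beta.
Only (Std3, Alpha) has each player best-responding; Nash payoffs (12, 9).
Sequential outcome (Std3, Alpha) coincides with the Nash profile (Std3, Alpha).

yes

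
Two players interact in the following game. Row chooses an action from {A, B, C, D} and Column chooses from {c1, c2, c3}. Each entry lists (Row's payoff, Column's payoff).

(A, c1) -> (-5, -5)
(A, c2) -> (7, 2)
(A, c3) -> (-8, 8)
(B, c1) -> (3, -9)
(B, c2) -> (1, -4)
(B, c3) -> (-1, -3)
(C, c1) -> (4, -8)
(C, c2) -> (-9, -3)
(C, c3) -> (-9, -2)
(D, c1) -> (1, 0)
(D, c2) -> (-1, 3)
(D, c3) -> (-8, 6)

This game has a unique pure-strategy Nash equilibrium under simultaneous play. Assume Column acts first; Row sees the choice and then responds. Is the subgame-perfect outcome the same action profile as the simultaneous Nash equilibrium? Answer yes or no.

Row best-responds to each possible Column move:
- c1: BR = C, leader payoff -8.
- c2: BR = A, leader payoff 2.
- c3: BR = B, leader payoff -3.
Column's induced payoffs are -8, 2, -3, so Column commits to c2. Subgame-perfect outcome: (A, c2) with payoffs (7, 2).
Under simultaneous play:
Row's best replies: c1→C; c2→A; c3→B.
Column's best replies: A→c3; B→c3; C→c3; D→c3.
The unique mutual best reply is (B, c3), giving (-1, -3).
Sequential outcome (A, c2) differs from the Nash profile (B, c3).

no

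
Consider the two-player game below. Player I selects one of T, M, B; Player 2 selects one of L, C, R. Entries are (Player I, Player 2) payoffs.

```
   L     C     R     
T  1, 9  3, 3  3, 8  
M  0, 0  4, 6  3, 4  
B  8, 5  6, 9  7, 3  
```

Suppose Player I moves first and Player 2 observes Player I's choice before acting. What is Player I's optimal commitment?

Backward induction with Player I moving first.
- T: BR = L, leader payoff 1.
- M: BR = C, leader payoff 4.
- B: BR = C, leader payoff 6.
Player I's induced payoffs are 1, 4, 6, so Player I commits to B. Subgame-perfect outcome: (B, C) with payoffs (6, 9).

B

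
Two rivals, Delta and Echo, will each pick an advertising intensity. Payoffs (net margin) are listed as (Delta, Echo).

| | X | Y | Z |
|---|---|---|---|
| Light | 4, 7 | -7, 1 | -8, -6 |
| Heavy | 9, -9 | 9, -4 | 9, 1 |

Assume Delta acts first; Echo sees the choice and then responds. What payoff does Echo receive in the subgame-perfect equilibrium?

1

Backward induction with Delta moving first.
- Light → Echo plays X (best of 7, 1, -6); Delta gets 4.
- Heavy → Echo plays Z (best of -9, -4, 1); Delta gets 9.
Among 4, 9, the best is 9 at Heavy. Subgame-perfect outcome: (Heavy, Z) with payoffs (9, 1).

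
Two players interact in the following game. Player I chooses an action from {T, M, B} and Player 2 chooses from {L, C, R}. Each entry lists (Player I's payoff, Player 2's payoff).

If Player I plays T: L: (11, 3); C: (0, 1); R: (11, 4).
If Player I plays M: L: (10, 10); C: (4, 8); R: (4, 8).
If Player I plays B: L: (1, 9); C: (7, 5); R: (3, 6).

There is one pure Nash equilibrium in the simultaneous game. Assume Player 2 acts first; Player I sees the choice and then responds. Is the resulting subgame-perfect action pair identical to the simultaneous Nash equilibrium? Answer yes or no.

Backward induction with Player 2 moving first.
- L: Player I compares 11, 10, 1 and picks T; Player 2 would get 3.
- C: Player I compares 0, 4, 7 and picks B; Player 2 would get 5.
- R: Player I compares 11, 4, 3 and picks T; Player 2 would get 4.
Maximizing over 3, 5, 4, Player 2 chooses C. Subgame-perfect outcome: (B, C) with payoffs (7, 5).
Now find the simultaneous Nash equilibrium.
Player I's best replies: L→T; C→B; R→T.
Player 2's best replies: T→R; M→L; B→L.
The unique mutual best reply is (T, R), giving (11, 4).
Sequential outcome (B, C) differs from the Nash profile (T, R).

no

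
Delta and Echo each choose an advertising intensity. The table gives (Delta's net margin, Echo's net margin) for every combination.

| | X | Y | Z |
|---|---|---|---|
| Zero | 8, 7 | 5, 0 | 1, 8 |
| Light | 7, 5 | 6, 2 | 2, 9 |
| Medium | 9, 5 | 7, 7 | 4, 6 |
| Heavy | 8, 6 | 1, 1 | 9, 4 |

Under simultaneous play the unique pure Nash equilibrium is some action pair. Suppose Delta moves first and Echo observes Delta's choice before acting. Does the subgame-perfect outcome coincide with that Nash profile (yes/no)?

no

Echo best-responds to each possible Delta move:
- Zero: Echo compares 7, 0, 8 and picks Z; Delta would get 1.
- Light: Echo compares 5, 2, 9 and picks Z; Delta would get 2.
- Medium: Echo compares 5, 7, 6 and picks Y; Delta would get 7.
- Heavy: Echo compares 6, 1, 4 and picks X; Delta would get 8.
Delta's induced payoffs are 1, 2, 7, 8, so Delta commits to Heavy. Subgame-perfect outcome: (Heavy, X) with payoffs (8, 6).
Now find the simultaneous Nash equilibrium.
Delta's best replies: X→Medium; Y→Medium; Z→Heavy.
Echo's best replies: Zero→Z; Light→Z; Medium→Y; Heavy→X.
The unique mutual best reply is (Medium, Y), giving (7, 7).
Sequential outcome (Heavy, X) differs from the Nash profile (Medium, Y).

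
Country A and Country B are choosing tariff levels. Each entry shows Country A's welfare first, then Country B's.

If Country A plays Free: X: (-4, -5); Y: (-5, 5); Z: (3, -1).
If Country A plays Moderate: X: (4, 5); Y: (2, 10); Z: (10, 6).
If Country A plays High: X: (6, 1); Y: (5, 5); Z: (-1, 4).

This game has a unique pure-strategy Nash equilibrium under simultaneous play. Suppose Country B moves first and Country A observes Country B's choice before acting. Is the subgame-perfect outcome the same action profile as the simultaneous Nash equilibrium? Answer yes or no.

Country A best-responds to each possible Country B move:
- X: Country A compares -4, 4, 6 and picks High; Country B would get 1.
- Y: Country A compares -5, 2, 5 and picks High; Country B would get 5.
- Z: Country A compares 3, 10, -1 and picks Moderate; Country B would get 6.
Among 1, 5, 6, the best is 6 at Z. Subgame-perfect outcome: (Moderate, Z) with payoffs (10, 6).
For the simultaneous game, intersect best replies.
Country A's best replies: X→High; Y→High; Z→Moderate.
Country B's best replies: Free→Y; Moderate→Y; High→Y.
The unique mutual best reply is (High, Y), giving (5, 5).
Sequential outcome (Moderate, Z) differs from the Nash profile (High, Y).

no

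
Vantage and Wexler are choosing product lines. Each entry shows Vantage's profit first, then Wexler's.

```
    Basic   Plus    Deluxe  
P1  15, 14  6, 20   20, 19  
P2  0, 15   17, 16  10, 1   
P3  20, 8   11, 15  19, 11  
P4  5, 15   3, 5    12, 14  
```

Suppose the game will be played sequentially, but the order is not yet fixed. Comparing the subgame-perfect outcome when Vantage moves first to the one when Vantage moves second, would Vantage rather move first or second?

second

If Vantage leads: Wexler's best replies are P1→Plus, P2→Plus, P3→Plus, P4→Basic; Vantage's induced payoffs 6, 17, 11, 5; outcome (P2, Plus), payoffs (17, 16).
If Wexler leads: Vantage's best replies are Basic→P3, Plus→P2, Deluxe→P1; Wexler's induced payoffs 8, 16, 19; outcome (P1, Deluxe), payoffs (20, 19).
Vantage gets 17 moving first and 20 moving second, so Vantage prefers to move second.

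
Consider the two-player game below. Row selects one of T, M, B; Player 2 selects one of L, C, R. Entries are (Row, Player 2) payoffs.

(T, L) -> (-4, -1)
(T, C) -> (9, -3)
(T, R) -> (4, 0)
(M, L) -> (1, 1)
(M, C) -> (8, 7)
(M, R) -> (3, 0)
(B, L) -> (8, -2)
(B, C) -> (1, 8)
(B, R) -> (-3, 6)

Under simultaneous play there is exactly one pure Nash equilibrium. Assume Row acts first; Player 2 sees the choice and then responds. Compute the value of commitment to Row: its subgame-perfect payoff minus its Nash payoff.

4

Solve by backward induction (Row leads).
- T: Player 2 compares -1, -3, 0 and picks R; Row would get 4.
- M: Player 2 compares 1, 7, 0 and picks C; Row would get 8.
- B: Player 2 compares -2, 8, 6 and picks C; Row would get 1.
Among 4, 8, 1, the best is 8 at M. Subgame-perfect outcome: (M, C) with payoffs (8, 7).
For the simultaneous game, intersect best replies.
Row's best replies: L→B; C→T; R→T.
Player 2's best replies: T→R; M→C; B→C.
The unique mutual best reply is (T, R), giving (4, 0).
Row's commitment gain: 8 − 4 = 4.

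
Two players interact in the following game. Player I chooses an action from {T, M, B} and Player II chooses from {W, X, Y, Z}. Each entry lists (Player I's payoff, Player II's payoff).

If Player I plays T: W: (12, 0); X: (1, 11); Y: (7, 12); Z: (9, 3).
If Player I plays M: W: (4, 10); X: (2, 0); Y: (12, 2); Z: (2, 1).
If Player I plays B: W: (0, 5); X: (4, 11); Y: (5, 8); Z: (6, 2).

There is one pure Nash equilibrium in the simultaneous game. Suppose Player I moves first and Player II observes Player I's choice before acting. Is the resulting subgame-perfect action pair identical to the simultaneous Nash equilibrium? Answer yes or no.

Backward induction with Player I moving first.
- T: BR = Y, leader payoff 7.
- M: BR = W, leader payoff 4.
- B: BR = X, leader payoff 4.
Among 7, 4, 4, the best is 7 at T. Subgame-perfect outcome: (T, Y) with payoffs (7, 12).
For the simultaneous game, intersect best replies.
Player I's best replies: W→T; X→B; Y→M; Z→T.
Player II's best replies: T→Y; M→W; B→X.
The unique mutual best reply is (B, X), giving (4, 11).
Sequential outcome (T, Y) differs from the Nash profile (B, X).

no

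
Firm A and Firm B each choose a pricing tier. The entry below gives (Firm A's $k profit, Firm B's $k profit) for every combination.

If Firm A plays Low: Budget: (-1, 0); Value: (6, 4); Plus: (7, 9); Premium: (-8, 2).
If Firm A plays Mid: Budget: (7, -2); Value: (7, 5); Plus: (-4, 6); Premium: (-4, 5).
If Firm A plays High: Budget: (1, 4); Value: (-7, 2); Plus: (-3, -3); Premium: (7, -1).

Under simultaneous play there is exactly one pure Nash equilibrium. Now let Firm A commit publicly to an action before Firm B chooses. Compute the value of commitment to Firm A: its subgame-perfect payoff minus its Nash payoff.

0

Firm B best-responds to each possible Firm A move:
- Low → Firm B plays Plus (best of 0, 4, 9, 2); Firm A gets 7.
- Mid → Firm B plays Plus (best of -2, 5, 6, 5); Firm A gets -4.
- High → Firm B plays Budget (best of 4, 2, -3, -1); Firm A gets 1.
Firm A's induced payoffs are 7, -4, 1, so Firm A commits to Low. Subgame-perfect outcome: (Low, Plus) with payoffs (7, 9).
For the simultaneous game, intersect best replies.
Firm A's best replies: Budget→Mid; Value→Mid; Plus→Low; Premium→High.
Firm B's best replies: Low→Plus; Mid→Plus; High→Budget.
Only (Low, Plus) has each player best-responding; Nash payoffs (7, 9).
Firm A's commitment gain: 7 − 7 = 0.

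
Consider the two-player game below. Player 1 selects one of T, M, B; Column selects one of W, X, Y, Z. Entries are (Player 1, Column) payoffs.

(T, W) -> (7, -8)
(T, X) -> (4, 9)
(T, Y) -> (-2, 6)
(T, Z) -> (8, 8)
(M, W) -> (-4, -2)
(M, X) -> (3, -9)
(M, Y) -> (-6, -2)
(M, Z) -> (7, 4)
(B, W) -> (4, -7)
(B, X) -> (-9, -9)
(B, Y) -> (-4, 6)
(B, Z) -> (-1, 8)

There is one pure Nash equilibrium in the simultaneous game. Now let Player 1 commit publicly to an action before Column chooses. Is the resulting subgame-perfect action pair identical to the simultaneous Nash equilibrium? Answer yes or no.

no

Backward induction with Player 1 moving first.
- T → Column plays X (best of -8, 9, 6, 8); Player 1 gets 4.
- M → Column plays Z (best of -2, -9, -2, 4); Player 1 gets 7.
- B → Column plays Z (best of -7, -9, 6, 8); Player 1 gets -1.
Among 4, 7, -1, the best is 7 at M. Subgame-perfect outcome: (M, Z) with payoffs (7, 4).
Under simultaneous play:
Player 1's best replies: W→T; X→T; Y→T; Z→T.
Column's best replies: T→X; M→Z; B→Z.
The unique mutual best reply is (T, X), giving (4, 9).
Sequential outcome (M, Z) differs from the Nash profile (T, X).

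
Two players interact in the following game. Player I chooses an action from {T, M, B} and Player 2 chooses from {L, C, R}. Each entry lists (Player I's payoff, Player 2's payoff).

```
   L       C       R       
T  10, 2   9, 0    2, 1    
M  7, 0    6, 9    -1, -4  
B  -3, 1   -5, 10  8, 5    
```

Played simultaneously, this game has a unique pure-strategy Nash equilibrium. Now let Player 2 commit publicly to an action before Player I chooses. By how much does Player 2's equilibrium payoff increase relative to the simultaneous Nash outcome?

3

Work backward from Player I's decision.
- L: Player I compares 10, 7, -3 and picks T; Player 2 would get 2.
- C: Player I compares 9, 6, -5 and picks T; Player 2 would get 0.
- R: Player I compares 2, -1, 8 and picks B; Player 2 would get 5.
Maximizing over 2, 0, 5, Player 2 chooses R. Subgame-perfect outcome: (B, R) with payoffs (8, 5).
Under simultaneous play:
Player I's best replies: L→T; C→T; R→B.
Player 2's best replies: T→L; M→C; B→C.
Only (T, L) has each player best-responding; Nash payoffs (10, 2).
Player 2's commitment gain: 5 − 2 = 3.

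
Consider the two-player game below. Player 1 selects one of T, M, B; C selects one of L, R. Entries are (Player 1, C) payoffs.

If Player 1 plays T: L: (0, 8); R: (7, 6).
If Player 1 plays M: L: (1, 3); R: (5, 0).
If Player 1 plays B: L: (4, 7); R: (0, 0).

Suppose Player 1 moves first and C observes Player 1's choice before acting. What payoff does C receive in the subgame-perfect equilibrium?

C best-responds to each possible Player 1 move:
- T → C plays L (best of 8, 6); Player 1 gets 0.
- M → C plays L (best of 3, 0); Player 1 gets 1.
- B → C plays L (best of 7, 0); Player 1 gets 4.
Player 1's induced payoffs are 0, 1, 4, so Player 1 commits to B. Subgame-perfect outcome: (B, L) with payoffs (4, 7).

7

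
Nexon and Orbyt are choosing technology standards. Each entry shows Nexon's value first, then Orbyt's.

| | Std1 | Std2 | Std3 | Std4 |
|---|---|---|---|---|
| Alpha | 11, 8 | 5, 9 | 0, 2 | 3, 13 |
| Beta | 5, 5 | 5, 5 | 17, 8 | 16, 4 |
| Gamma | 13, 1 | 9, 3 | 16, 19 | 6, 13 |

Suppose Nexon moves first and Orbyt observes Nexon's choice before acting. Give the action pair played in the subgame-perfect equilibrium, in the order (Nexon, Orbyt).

(Beta, Std3)

Solve by backward induction (Nexon leads).
- Alpha → Orbyt plays Std4 (best of 8, 9, 2, 13); Nexon gets 3.
- Beta → Orbyt plays Std3 (best of 5, 5, 8, 4); Nexon gets 17.
- Gamma → Orbyt plays Std3 (best of 1, 3, 19, 13); Nexon gets 16.
Among 3, 17, 16, the best is 17 at Beta. Subgame-perfect outcome: (Beta, Std3) with payoffs (17, 8).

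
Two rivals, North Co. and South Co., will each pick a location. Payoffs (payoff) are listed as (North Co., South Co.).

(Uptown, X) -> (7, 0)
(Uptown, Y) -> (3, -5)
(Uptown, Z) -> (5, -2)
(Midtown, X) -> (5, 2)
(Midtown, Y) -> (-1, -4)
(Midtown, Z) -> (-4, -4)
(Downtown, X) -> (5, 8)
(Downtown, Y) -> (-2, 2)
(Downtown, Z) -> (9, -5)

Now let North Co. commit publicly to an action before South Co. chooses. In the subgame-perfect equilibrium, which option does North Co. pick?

Uptown

Work backward from South Co.'s decision.
- Uptown: South Co. compares 0, -5, -2 and picks X; North Co. would get 7.
- Midtown: South Co. compares 2, -4, -4 and picks X; North Co. would get 5.
- Downtown: South Co. compares 8, 2, -5 and picks X; North Co. would get 5.
Maximizing over 7, 5, 5, North Co. chooses Uptown. Subgame-perfect outcome: (Uptown, X) with payoffs (7, 0).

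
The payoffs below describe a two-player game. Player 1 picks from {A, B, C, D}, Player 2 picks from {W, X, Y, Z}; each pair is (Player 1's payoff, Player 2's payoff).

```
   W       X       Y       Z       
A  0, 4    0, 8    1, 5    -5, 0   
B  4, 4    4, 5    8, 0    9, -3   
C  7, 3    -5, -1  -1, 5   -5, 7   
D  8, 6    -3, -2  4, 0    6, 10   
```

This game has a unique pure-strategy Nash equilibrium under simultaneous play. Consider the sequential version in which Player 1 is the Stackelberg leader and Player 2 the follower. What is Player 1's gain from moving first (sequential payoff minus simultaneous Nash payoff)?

Player 2 best-responds to each possible Player 1 move:
- A: Player 2 compares 4, 8, 5, 0 and picks X; Player 1 would get 0.
- B: Player 2 compares 4, 5, 0, -3 and picks X; Player 1 would get 4.
- C: Player 2 compares 3, -1, 5, 7 and picks Z; Player 1 would get -5.
- D: Player 2 compares 6, -2, 0, 10 and picks Z; Player 1 would get 6.
Player 1's induced payoffs are 0, 4, -5, 6, so Player 1 commits to D. Subgame-perfect outcome: (D, Z) with payoffs (6, 10).
Now find the simultaneous Nash equilibrium.
Player 1's best replies: W→D; X→B; Y→B; Z→B.
Player 2's best replies: A→X; B→X; C→Z; D→Z.
Only (B, X) has each player best-responding; Nash payoffs (4, 5).
Player 1's commitment gain: 6 − 4 = 2.

2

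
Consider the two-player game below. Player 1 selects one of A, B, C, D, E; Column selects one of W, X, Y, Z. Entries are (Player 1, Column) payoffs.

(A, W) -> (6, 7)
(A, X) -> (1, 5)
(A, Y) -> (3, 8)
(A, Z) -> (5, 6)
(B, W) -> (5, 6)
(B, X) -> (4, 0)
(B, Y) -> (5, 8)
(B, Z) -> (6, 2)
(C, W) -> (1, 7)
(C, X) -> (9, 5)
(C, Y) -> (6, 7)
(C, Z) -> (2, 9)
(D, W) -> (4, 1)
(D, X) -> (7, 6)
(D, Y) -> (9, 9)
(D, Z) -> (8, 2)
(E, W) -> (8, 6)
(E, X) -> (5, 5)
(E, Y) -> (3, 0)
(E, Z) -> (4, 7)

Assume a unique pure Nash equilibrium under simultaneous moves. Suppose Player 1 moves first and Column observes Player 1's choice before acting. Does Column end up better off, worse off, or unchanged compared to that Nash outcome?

unchanged

Column best-responds to each possible Player 1 move:
- A → Column plays Y (best of 7, 5, 8, 6); Player 1 gets 3.
- B → Column plays Y (best of 6, 0, 8, 2); Player 1 gets 5.
- C → Column plays Z (best of 7, 5, 7, 9); Player 1 gets 2.
- D → Column plays Y (best of 1, 6, 9, 2); Player 1 gets 9.
- E → Column plays Z (best of 6, 5, 0, 7); Player 1 gets 4.
Player 1's induced payoffs are 3, 5, 2, 9, 4, so Player 1 commits to D. Subgame-perfect outcome: (D, Y) with payoffs (9, 9).
For the simultaneous game, intersect best replies.
Player 1's best replies: W→E; X→C; Y→D; Z→D.
Column's best replies: A→Y; B→Y; C→Z; D→Y; E→Z.
Only (D, Y) has each player best-responding; Nash payoffs (9, 9).
Column earns 9 sequentially versus 9 at the Nash outcome: unchanged.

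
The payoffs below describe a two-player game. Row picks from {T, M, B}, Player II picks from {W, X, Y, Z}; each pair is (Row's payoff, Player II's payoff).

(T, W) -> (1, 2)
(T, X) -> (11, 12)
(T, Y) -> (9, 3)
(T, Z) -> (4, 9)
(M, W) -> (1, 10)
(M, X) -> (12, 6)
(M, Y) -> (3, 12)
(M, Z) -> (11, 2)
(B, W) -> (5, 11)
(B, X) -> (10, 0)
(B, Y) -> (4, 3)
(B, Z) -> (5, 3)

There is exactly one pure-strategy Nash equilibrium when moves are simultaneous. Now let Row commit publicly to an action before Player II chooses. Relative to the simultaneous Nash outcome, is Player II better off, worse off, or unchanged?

better off

Player II best-responds to each possible Row move:
- T: Player II compares 2, 12, 3, 9 and picks X; Row would get 11.
- M: Player II compares 10, 6, 12, 2 and picks Y; Row would get 3.
- B: Player II compares 11, 0, 3, 3 and picks W; Row would get 5.
Row's induced payoffs are 11, 3, 5, so Row commits to T. Subgame-perfect outcome: (T, X) with payoffs (11, 12).
Under simultaneous play:
Row's best replies: W→B; X→M; Y→T; Z→M.
Player II's best replies: T→X; M→Y; B→W.
The unique mutual best reply is (B, W), giving (5, 11).
Player II earns 12 sequentially versus 11 at the Nash outcome: better off.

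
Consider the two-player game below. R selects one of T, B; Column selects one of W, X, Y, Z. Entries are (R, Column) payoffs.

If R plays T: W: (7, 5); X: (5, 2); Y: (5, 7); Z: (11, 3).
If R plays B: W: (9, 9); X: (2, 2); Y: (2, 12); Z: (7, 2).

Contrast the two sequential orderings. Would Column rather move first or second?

If R leads: Column's best replies are T→Y, B→Y; R's induced payoffs 5, 2; outcome (T, Y), payoffs (5, 7).
If Column leads: R's best replies are W→B, X→T, Y→T, Z→T; Column's induced payoffs 9, 2, 7, 3; outcome (B, W), payoffs (9, 9).
Column gets 9 moving first and 7 moving second, so Column prefers to move first.

first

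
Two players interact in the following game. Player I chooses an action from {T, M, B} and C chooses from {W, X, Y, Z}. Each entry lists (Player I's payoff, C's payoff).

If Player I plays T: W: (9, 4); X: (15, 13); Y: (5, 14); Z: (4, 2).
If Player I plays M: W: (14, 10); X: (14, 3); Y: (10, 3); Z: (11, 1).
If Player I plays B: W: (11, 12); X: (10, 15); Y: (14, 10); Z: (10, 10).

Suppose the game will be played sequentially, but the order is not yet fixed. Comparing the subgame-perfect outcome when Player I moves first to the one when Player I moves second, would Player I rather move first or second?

second

If Player I leads: C's best replies are T→Y, M→W, B→X; Player I's induced payoffs 5, 14, 10; outcome (M, W), payoffs (14, 10).
If C leads: Player I's best replies are W→M, X→T, Y→B, Z→M; C's induced payoffs 10, 13, 10, 1; outcome (T, X), payoffs (15, 13).
Player I gets 14 moving first and 15 moving second, so Player I prefers to move second.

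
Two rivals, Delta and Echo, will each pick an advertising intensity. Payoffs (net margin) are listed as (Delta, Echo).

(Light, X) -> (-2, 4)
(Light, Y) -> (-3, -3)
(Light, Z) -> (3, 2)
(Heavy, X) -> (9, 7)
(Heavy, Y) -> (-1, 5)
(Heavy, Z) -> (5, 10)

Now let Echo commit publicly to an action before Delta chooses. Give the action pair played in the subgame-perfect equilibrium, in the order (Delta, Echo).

(Heavy, Z)

Backward induction with Echo moving first.
- X: BR = Heavy, leader payoff 7.
- Y: BR = Heavy, leader payoff 5.
- Z: BR = Heavy, leader payoff 10.
Among 7, 5, 10, the best is 10 at Z. Subgame-perfect outcome: (Heavy, Z) with payoffs (5, 10).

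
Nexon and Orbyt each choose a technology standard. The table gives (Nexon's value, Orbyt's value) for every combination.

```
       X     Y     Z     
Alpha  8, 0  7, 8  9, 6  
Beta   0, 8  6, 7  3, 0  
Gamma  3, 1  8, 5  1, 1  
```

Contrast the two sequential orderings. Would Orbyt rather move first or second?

If Nexon leads: Orbyt's best replies are Alpha→Y, Beta→X, Gamma→Y; Nexon's induced payoffs 7, 0, 8; outcome (Gamma, Y), payoffs (8, 5).
If Orbyt leads: Nexon's best replies are X→Alpha, Y→Gamma, Z→Alpha; Orbyt's induced payoffs 0, 5, 6; outcome (Alpha, Z), payoffs (9, 6).
Orbyt gets 6 moving first and 5 moving second, so Orbyt prefers to move first.

first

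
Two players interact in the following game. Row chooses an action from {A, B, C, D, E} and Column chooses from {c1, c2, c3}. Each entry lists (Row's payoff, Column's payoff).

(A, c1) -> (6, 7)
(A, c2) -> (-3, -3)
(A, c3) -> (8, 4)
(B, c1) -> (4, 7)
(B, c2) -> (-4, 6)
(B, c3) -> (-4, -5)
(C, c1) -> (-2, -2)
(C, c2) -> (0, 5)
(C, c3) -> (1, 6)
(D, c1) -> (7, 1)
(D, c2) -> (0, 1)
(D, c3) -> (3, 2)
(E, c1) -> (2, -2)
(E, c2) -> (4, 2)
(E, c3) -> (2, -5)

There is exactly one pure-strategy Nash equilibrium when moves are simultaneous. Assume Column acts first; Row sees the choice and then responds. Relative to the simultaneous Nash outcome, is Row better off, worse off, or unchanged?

Work backward from Row's decision.
- c1: BR = D, leader payoff 1.
- c2: BR = E, leader payoff 2.
- c3: BR = A, leader payoff 4.
Column's induced payoffs are 1, 2, 4, so Column commits to c3. Subgame-perfect outcome: (A, c3) with payoffs (8, 4).
Under simultaneous play:
Row's best replies: c1→D; c2→E; c3→A.
Column's best replies: A→c1; B→c1; C→c3; D→c3; E→c2.
Only (E, c2) has each player best-responding; Nash payoffs (4, 2).
Row earns 8 sequentially versus 4 at the Nash outcome: better off.

better off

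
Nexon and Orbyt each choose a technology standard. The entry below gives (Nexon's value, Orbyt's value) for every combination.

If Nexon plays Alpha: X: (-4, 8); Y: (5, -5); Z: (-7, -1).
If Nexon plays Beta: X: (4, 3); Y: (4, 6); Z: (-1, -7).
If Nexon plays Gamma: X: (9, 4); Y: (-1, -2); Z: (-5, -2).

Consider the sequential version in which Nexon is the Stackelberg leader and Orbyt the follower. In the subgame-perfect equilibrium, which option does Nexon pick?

Solve by backward induction (Nexon leads).
- Alpha → Orbyt plays X (best of 8, -5, -1); Nexon gets -4.
- Beta → Orbyt plays Y (best of 3, 6, -7); Nexon gets 4.
- Gamma → Orbyt plays X (best of 4, -2, -2); Nexon gets 9.
Among -4, 4, 9, the best is 9 at Gamma. Subgame-perfect outcome: (Gamma, X) with payoffs (9, 4).

Gamma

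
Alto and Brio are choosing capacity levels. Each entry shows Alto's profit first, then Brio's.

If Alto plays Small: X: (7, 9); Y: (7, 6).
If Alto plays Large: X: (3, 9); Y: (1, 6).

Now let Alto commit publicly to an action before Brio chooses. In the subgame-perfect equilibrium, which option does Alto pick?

Backward induction with Alto moving first.
- Small: Brio compares 9, 6 and picks X; Alto would get 7.
- Large: Brio compares 9, 6 and picks X; Alto would get 3.
Maximizing over 7, 3, Alto chooses Small. Subgame-perfect outcome: (Small, X) with payoffs (7, 9).

Small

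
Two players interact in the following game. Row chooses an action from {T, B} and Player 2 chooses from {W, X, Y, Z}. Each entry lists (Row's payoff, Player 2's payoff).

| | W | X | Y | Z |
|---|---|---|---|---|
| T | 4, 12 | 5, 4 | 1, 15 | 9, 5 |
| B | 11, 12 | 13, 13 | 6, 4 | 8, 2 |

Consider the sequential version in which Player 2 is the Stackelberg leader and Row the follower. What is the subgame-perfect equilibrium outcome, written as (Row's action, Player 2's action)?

Work backward from Row's decision.
- W → Row plays B (best of 4, 11); Player 2 gets 12.
- X → Row plays B (best of 5, 13); Player 2 gets 13.
- Y → Row plays B (best of 1, 6); Player 2 gets 4.
- Z → Row plays T (best of 9, 8); Player 2 gets 5.
Among 12, 13, 4, 5, the best is 13 at X. Subgame-perfect outcome: (B, X) with payoffs (13, 13).

(B, X)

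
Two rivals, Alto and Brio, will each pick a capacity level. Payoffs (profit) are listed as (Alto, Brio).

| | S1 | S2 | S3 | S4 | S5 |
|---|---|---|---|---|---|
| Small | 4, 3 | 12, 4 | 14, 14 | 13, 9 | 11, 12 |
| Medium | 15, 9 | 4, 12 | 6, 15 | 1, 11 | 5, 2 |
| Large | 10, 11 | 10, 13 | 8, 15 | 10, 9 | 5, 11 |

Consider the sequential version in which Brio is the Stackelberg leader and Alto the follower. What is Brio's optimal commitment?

S3

Backward induction with Brio moving first.
- S1: Alto compares 4, 15, 10 and picks Medium; Brio would get 9.
- S2: Alto compares 12, 4, 10 and picks Small; Brio would get 4.
- S3: Alto compares 14, 6, 8 and picks Small; Brio would get 14.
- S4: Alto compares 13, 1, 10 and picks Small; Brio would get 9.
- S5: Alto compares 11, 5, 5 and picks Small; Brio would get 12.
Among 9, 4, 14, 9, 12, the best is 14 at S3. Subgame-perfect outcome: (Small, S3) with payoffs (14, 14).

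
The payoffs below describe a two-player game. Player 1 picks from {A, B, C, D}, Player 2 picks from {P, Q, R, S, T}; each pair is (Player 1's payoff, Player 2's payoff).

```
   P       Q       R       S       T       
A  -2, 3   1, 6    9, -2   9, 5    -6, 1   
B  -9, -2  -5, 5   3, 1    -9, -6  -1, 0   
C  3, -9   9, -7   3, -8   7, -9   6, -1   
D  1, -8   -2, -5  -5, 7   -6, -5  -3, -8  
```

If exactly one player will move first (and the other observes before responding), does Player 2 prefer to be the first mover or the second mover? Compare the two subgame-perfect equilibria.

If Player 1 leads: Player 2's best replies are A→Q, B→Q, C→T, D→R; Player 1's induced payoffs 1, -5, 6, -5; outcome (C, T), payoffs (6, -1).
If Player 2 leads: Player 1's best replies are P→C, Q→C, R→A, S→A, T→C; Player 2's induced payoffs -9, -7, -2, 5, -1; outcome (A, S), payoffs (9, 5).
Player 2 gets 5 moving first and -1 moving second, so Player 2 prefers to move first.

first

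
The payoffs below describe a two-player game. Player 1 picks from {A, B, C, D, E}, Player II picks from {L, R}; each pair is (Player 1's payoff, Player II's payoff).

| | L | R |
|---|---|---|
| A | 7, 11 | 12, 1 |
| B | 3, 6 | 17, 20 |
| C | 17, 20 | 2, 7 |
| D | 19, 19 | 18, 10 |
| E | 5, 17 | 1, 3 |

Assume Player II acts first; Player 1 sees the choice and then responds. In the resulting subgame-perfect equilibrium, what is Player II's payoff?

19

Backward induction with Player II moving first.
- L: Player 1 compares 7, 3, 17, 19, 5 and picks D; Player II would get 19.
- R: Player 1 compares 12, 17, 2, 18, 1 and picks D; Player II would get 10.
Maximizing over 19, 10, Player II chooses L. Subgame-perfect outcome: (D, L) with payoffs (19, 19).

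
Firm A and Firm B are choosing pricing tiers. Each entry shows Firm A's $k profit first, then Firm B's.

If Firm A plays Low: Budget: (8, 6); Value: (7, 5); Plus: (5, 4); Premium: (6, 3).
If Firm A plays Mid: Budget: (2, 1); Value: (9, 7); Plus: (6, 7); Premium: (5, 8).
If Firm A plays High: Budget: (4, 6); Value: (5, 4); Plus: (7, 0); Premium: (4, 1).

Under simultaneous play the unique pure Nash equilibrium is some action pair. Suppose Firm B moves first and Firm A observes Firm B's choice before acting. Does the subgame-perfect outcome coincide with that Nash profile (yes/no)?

no

Firm A best-responds to each possible Firm B move:
- Budget → Firm A plays Low (best of 8, 2, 4); Firm B gets 6.
- Value → Firm A plays Mid (best of 7, 9, 5); Firm B gets 7.
- Plus → Firm A plays High (best of 5, 6, 7); Firm B gets 0.
- Premium → Firm A plays Low (best of 6, 5, 4); Firm B gets 3.
Maximizing over 6, 7, 0, 3, Firm B chooses Value. Subgame-perfect outcome: (Mid, Value) with payoffs (9, 7).
Under simultaneous play:
Firm A's best replies: Budget→Low; Value→Mid; Plus→High; Premium→Low.
Firm B's best replies: Low→Budget; Mid→Premium; High→Budget.
The unique mutual best reply is (Low, Budget), giving (8, 6).
Sequential outcome (Mid, Value) differs from the Nash profile (Low, Budget).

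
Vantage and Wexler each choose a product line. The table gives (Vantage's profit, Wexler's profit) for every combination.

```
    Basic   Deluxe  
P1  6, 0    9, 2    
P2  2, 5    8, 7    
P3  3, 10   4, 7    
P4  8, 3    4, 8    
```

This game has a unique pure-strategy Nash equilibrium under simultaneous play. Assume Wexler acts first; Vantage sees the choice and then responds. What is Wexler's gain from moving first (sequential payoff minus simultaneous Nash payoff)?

Work backward from Vantage's decision.
- Basic: Vantage compares 6, 2, 3, 8 and picks P4; Wexler would get 3.
- Deluxe: Vantage compares 9, 8, 4, 4 and picks P1; Wexler would get 2.
Maximizing over 3, 2, Wexler chooses Basic. Subgame-perfect outcome: (P4, Basic) with payoffs (8, 3).
Under simultaneous play:
Vantage's best replies: Basic→P4; Deluxe→P1.
Wexler's best replies: P1→Deluxe; P2→Deluxe; P3→Basic; P4→Deluxe.
The unique mutual best reply is (P1, Deluxe), giving (9, 2).
Wexler's commitment gain: 3 − 2 = 1.

1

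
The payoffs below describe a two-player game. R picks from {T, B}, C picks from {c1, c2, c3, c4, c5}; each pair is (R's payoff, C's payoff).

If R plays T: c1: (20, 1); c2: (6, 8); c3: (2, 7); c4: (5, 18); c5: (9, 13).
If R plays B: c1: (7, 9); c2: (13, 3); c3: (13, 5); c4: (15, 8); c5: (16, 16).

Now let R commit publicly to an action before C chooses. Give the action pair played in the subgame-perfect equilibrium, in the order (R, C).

(B, c5)

C best-responds to each possible R move:
- T → C plays c4 (best of 1, 8, 7, 18, 13); R gets 5.
- B → C plays c5 (best of 9, 3, 5, 8, 16); R gets 16.
Maximizing over 5, 16, R chooses B. Subgame-perfect outcome: (B, c5) with payoffs (16, 16).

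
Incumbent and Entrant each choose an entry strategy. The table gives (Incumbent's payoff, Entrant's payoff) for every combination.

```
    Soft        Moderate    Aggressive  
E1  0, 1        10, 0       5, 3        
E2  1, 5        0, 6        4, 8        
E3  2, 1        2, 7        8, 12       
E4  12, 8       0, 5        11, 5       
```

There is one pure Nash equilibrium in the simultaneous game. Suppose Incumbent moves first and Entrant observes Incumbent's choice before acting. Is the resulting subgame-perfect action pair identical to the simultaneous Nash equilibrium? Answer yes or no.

Entrant best-responds to each possible Incumbent move:
- E1 → Entrant plays Aggressive (best of 1, 0, 3); Incumbent gets 5.
- E2 → Entrant plays Aggressive (best of 5, 6, 8); Incumbent gets 4.
- E3 → Entrant plays Aggressive (best of 1, 7, 12); Incumbent gets 8.
- E4 → Entrant plays Soft (best of 8, 5, 5); Incumbent gets 12.
Among 5, 4, 8, 12, the best is 12 at E4. Subgame-perfect outcome: (E4, Soft) with payoffs (12, 8).
Under simultaneous play:
Incumbent's best replies: Soft→E4; Moderate→E1; Aggressive→E4.
Entrant's best replies: E1→Aggressive; E2→Aggressive; E3→Aggressive; E4→Soft.
Only (E4, Soft) has each player best-responding; Nash payoffs (12, 8).
Sequential outcome (E4, Soft) coincides with the Nash profile (E4, Soft).

yes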